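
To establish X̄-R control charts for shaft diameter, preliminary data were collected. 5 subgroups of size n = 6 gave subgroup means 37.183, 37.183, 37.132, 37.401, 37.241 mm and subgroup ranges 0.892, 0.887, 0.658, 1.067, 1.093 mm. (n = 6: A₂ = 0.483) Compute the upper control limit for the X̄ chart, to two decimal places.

X̄̄ = (37.183 + 37.183 + 37.132 + 37.401 + 37.241) / 5 = 186.1400 / 5 = 37.2280
R̄ = (0.892 + 0.887 + 0.658 + 1.067 + 1.093) / 5 = 4.5970 / 5 = 0.9194
UCL = X̄̄ + A₂·R̄ = 37.2280 + 0.483 × 0.9194 = 37.6721

37.67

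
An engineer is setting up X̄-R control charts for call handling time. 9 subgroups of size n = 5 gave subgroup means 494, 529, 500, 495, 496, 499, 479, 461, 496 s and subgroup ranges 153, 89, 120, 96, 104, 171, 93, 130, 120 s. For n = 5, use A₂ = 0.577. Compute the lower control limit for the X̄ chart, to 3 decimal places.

X̄̄ = (494 + 529 + 500 + 495 + 496 + 499 + 479 + 461 + 496) / 9 = 4449.0000 / 9 = 494.3333
R̄ = (153 + 89 + 120 + 96 + 104 + 171 + 93 + 130 + 120) / 9 = 1076.0000 / 9 = 119.5556
LCL = X̄̄ − A₂·R̄ = 494.3333 − 0.577 × 119.5556 = 425.3498

425.350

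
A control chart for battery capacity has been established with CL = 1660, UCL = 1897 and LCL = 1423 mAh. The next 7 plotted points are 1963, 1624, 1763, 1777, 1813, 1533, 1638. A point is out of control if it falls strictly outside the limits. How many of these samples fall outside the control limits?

1

Compare each point to [1423, 1897]: sample 1 = 1963 > UCL.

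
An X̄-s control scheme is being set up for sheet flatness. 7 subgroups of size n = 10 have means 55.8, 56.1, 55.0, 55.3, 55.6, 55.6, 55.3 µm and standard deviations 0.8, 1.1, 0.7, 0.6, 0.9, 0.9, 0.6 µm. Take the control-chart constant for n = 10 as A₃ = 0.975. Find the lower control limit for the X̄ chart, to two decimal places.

54.75

X̄̄ = (55.8 + 56.1 + 55.0 + 55.3 + 55.6 + 55.6 + 55.3) / 7 = 55.5286
s̄ = (0.8 + 1.1 + 0.7 + 0.6 + 0.9 + 0.9 + 0.6) / 7 = 0.8000
LCL = X̄̄ − A₃·s̄ = 55.5286 − 0.975 × 0.8000 = 54.7486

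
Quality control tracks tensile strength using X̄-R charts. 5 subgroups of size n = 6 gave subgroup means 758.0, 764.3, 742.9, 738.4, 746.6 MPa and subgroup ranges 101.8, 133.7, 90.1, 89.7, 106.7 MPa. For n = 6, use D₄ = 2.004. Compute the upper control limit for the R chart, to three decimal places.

209.218

R̄ = (101.8 + 133.7 + 90.1 + 89.7 + 106.7) / 5 = 522.0000 / 5 = 104.4000
UCL_R = D₄·R̄ = 2.004 × 104.4000 = 209.2176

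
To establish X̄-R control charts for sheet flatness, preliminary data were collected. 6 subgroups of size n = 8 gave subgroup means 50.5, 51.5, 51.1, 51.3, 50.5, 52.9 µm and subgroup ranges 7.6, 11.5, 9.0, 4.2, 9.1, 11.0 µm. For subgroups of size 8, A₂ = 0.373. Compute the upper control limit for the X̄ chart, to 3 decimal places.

X̄̄ = (50.5 + 51.5 + 51.1 + 51.3 + 50.5 + 52.9) / 6 = 307.8000 / 6 = 51.3000
R̄ = (7.6 + 11.5 + 9.0 + 4.2 + 9.1 + 11.0) / 6 = 52.4000 / 6 = 8.7333
UCL = X̄̄ + A₂·R̄ = 51.3000 + 0.373 × 8.7333 = 54.5575

54.558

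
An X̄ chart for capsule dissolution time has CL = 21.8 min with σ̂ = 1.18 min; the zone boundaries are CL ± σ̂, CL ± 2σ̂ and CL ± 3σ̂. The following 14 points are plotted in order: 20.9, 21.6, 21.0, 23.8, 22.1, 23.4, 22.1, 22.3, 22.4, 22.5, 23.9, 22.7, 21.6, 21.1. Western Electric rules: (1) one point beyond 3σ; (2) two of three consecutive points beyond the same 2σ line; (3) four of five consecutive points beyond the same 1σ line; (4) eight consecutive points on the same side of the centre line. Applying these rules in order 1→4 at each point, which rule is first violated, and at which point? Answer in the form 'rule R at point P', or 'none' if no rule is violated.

rule 4 at point 11

Zone of each point (C = within 1σ̂, B = 1σ̂–2σ̂, A = 2σ̂–3σ̂, * = beyond 3σ̂; sign = side of CL): 1:-C, 2:-C, 3:-C, 4:+B, 5:+C, 6:+B, 7:+C, 8:+C, 9:+C, 10:+C, 11:+B, 12:+C, 13:-C, 14:-C
Rule 4 (eight consecutive points on the same side of the centre line) is satisfied at point 11.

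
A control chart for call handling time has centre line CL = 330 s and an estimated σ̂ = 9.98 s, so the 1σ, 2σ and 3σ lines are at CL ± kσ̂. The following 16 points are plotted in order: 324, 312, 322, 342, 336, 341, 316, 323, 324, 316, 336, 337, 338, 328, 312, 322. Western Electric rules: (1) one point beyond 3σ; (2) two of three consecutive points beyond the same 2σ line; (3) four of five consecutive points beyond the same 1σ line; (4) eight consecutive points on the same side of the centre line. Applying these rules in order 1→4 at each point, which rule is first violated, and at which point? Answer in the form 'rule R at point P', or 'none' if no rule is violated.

Zone of each point (C = within 1σ̂, B = 1σ̂–2σ̂, A = 2σ̂–3σ̂, * = beyond 3σ̂; sign = side of CL): 1:-C, 2:-B, 3:-C, 4:+B, 5:+C, 6:+B, 7:-B, 8:-C, 9:-C, 10:-B, 11:+C, 12:+C, 13:+C, 14:-C, 15:-B, 16:-C
No rule fires across all 16 points.

none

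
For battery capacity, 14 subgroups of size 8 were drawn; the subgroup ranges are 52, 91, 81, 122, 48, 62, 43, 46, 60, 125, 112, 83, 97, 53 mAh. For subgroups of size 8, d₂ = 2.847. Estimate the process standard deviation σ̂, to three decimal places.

26.971

R̄ = (52 + 91 + 81 + 122 + 48 + 62 + 43 + 46 + 60 + 125 + 112 + 83 + 97 + 53) / 14 = 76.7857
σ̂ = R̄ / d₂ = 76.7857 / 2.847 = 26.9707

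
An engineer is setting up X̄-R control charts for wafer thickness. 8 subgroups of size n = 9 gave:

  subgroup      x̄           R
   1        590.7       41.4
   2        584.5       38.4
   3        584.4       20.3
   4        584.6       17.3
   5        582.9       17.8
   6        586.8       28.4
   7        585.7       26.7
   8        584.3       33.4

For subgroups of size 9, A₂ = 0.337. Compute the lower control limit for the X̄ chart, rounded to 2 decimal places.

576.06

X̄̄ = (590.7 + 584.5 + 584.4 + 584.6 + 582.9 + 586.8 + 585.7 + 584.3) / 8 = 4683.9000 / 8 = 585.4875
R̄ = (41.4 + 38.4 + 20.3 + 17.3 + 17.8 + 28.4 + 26.7 + 33.4) / 8 = 223.7000 / 8 = 27.9625
LCL = X̄̄ − A₂·R̄ = 585.4875 − 0.337 × 27.9625 = 576.0641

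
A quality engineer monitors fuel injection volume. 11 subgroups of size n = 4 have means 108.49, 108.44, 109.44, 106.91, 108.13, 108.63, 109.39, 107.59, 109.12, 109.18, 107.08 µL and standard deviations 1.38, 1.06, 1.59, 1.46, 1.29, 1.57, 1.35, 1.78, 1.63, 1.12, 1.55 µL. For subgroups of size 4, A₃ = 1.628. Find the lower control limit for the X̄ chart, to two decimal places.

X̄̄ = (108.49 + 108.44 + 109.44 + 106.91 + 108.13 + 108.63 + 109.39 + 107.59 + 109.12 + 109.18 + 107.08) / 11 = 108.4000
s̄ = (1.38 + 1.06 + 1.59 + 1.46 + 1.29 + 1.57 + 1.35 + 1.78 + 1.63 + 1.12 + 1.55) / 11 = 1.4345
LCL = X̄̄ − A₃·s̄ = 108.4000 − 1.628 × 1.4345 = 106.0646

106.06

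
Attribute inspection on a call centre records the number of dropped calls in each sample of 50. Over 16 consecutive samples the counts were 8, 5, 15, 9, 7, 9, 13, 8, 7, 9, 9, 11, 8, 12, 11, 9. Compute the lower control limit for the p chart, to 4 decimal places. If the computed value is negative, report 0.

p̄ = Σdᵢ / (k·n) = 150 / (16 × 50) = 0.18750
LCL = p̄ − 3·√(p̄(1−p̄)/n) = 0.18750 − 3 × 0.05520 = 0.02190

0.0219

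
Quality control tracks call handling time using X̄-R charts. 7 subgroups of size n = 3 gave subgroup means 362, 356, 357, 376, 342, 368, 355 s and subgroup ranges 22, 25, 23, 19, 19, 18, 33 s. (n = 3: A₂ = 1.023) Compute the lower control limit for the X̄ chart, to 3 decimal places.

336.192

X̄̄ = (362 + 356 + 357 + 376 + 342 + 368 + 355) / 7 = 2516.0000 / 7 = 359.4286
R̄ = (22 + 25 + 23 + 19 + 19 + 18 + 33) / 7 = 159.0000 / 7 = 22.7143
LCL = X̄̄ − A₂·R̄ = 359.4286 − 1.023 × 22.7143 = 336.1919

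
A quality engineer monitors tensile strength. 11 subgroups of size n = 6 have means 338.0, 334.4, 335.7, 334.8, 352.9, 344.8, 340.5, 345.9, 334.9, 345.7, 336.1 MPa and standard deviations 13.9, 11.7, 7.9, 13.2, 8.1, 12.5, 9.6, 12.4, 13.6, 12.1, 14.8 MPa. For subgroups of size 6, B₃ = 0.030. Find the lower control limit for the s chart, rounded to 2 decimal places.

0.35

s̄ = (13.9 + 11.7 + 7.9 + 13.2 + 8.1 + 12.5 + 9.6 + 12.4 + 13.6 + 12.1 + 14.8) / 11 = 11.8000
LCL_s = B₃·s̄ = 0.030 × 11.8000 = 0.3540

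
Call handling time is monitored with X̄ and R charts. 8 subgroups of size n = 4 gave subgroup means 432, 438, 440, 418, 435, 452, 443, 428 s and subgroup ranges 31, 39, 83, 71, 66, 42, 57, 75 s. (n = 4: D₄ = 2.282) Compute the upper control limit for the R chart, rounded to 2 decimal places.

132.36

R̄ = (31 + 39 + 83 + 71 + 66 + 42 + 57 + 75) / 8 = 464.0000 / 8 = 58.0000
UCL_R = D₄·R̄ = 2.282 × 58.0000 = 132.3560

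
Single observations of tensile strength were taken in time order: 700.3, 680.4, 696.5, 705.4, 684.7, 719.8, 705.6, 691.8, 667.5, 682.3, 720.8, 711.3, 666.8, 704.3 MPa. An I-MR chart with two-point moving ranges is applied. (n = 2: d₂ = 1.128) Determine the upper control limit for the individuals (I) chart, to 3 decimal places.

756.460

X̄ = (700.3 + 680.4 + 696.5 + 705.4 + 684.7 + 719.8 + 705.6 + 691.8 + 667.5 + 682.3 + 720.8 + 711.3 + 666.8 + 704.3) / 14 = 695.5357
Moving ranges: 19.9, 16.1, 8.9, 20.7, 35.1, 14.2, 13.8, 24.3, 14.8, 38.5, 9.5, 44.5, 37.5; M̄R̄ = 297.8000 / 13 = 22.9077
UCL = X̄ + 3·M̄R̄/d₂ = 695.5357 + 3 × 22.9077 / 1.128 = 756.4604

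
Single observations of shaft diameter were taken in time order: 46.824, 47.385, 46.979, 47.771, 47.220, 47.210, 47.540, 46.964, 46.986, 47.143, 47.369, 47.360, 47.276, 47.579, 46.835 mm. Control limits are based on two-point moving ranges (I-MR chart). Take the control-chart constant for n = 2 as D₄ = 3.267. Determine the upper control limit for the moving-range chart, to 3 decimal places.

1.113

Moving ranges: 0.561, 0.406, 0.792, 0.551, 0.010, 0.330, 0.576, 0.022, 0.157, 0.226, 0.009, 0.084, 0.303, 0.744; M̄R̄ = 4.7710 / 14 = 0.3408
UCL_MR = D₄·M̄R̄ = 3.267 × 0.3408 = 1.1133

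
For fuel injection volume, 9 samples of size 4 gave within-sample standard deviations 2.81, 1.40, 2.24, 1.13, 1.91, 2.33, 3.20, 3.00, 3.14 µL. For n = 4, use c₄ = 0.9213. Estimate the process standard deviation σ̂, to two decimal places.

s̄ = (2.81 + 1.40 + 2.24 + 1.13 + 1.91 + 2.33 + 3.20 + 3.00 + 3.14) / 9 = 2.3511
σ̂ = s̄ / c₄ = 2.3511 / 0.9213 = 2.5519

2.55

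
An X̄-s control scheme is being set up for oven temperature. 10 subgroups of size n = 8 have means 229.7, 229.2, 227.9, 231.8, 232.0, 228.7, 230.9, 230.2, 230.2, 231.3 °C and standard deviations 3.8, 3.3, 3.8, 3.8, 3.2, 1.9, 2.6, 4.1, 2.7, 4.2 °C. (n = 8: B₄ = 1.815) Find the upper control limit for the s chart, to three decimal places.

s̄ = (3.8 + 3.3 + 3.8 + 3.8 + 3.2 + 1.9 + 2.6 + 4.1 + 2.7 + 4.2) / 10 = 3.3400
UCL_s = B₄·s̄ = 1.815 × 3.3400 = 6.0621

6.062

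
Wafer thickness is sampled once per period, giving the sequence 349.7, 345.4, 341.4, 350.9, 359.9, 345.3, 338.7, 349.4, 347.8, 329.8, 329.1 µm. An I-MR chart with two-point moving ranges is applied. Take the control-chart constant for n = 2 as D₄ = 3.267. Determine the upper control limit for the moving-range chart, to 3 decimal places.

Moving ranges: 4.3, 4.0, 9.5, 9.0, 14.6, 6.6, 10.7, 1.6, 18.0, 0.7; M̄R̄ = 79.0000 / 10 = 7.9000
UCL_MR = D₄·M̄R̄ = 3.267 × 7.9000 = 25.8093

25.809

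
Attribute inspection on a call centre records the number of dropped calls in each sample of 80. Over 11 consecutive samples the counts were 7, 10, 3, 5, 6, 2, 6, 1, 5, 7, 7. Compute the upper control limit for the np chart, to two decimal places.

p̄ = Σdᵢ / (k·n) = 59 / (11 × 80) = 0.06705
UCL = np̄ + 3·√(np̄(1−p̄)) = 5.3636 + 3 × √(5.3636×0.93295) = 5.3636 + 3 × 2.2370 = 12.0745

12.07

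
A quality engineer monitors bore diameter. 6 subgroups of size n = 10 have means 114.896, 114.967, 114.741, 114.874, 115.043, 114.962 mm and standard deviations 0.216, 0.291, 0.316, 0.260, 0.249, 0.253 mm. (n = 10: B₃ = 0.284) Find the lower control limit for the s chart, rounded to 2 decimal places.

0.08

s̄ = (0.216 + 0.291 + 0.316 + 0.260 + 0.249 + 0.253) / 6 = 0.2642
LCL_s = B₃·s̄ = 0.284 × 0.2642 = 0.0750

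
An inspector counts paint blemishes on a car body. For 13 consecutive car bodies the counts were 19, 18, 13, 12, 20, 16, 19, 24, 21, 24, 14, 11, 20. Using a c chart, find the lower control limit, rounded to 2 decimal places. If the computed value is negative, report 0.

c̄ = (19 + 18 + 13 + 12 + 20 + 16 + 19 + 24 + 21 + 24 + 14 + 11 + 20) / 13 = 231 / 13 = 17.7692
LCL = c̄ − 3√c̄ = 17.7692 − 3 × 4.2154 = 5.1232

5.12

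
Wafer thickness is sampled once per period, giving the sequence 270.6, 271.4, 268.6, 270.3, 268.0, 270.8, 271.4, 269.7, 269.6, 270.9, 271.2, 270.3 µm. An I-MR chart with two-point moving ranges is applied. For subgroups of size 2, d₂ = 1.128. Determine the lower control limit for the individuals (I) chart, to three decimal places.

266.534

X̄ = (270.6 + 271.4 + 268.6 + 270.3 + 268.0 + 270.8 + 271.4 + 269.7 + 269.6 + 270.9 + 271.2 + 270.3) / 12 = 270.2333
Moving ranges: 0.8, 2.8, 1.7, 2.3, 2.8, 0.6, 1.7, 0.1, 1.3, 0.3, 0.9; M̄R̄ = 15.3000 / 11 = 1.3909
LCL = X̄ − 3·M̄R̄/d₂ = 270.2333 − 3 × 1.3909 / 1.128 = 266.5341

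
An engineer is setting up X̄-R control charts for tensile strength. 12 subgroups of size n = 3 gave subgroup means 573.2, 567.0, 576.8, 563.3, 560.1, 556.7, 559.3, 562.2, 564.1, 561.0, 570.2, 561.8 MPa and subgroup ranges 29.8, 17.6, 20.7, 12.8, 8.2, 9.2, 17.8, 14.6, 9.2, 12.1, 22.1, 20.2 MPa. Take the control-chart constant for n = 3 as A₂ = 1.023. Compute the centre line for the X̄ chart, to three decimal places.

564.642

X̄̄ = (573.2 + 567.0 + 576.8 + 563.3 + 560.1 + 556.7 + 559.3 + 562.2 + 564.1 + 561.0 + 570.2 + 561.8) / 12 = 6775.7000 / 12 = 564.6417
CL = X̄̄ = 564.6417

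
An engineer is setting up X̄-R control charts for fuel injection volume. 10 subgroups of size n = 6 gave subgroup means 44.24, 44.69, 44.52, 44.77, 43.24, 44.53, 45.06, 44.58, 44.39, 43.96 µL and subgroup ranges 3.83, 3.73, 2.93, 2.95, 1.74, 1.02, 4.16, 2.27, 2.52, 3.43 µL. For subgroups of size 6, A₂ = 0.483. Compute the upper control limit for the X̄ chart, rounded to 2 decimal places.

45.78

X̄̄ = (44.24 + 44.69 + 44.52 + 44.77 + 43.24 + 44.53 + 45.06 + 44.58 + 44.39 + 43.96) / 10 = 443.9800 / 10 = 44.3980
R̄ = (3.83 + 3.73 + 2.93 + 2.95 + 1.74 + 1.02 + 4.16 + 2.27 + 2.52 + 3.43) / 10 = 28.5800 / 10 = 2.8580
UCL = X̄̄ + A₂·R̄ = 44.3980 + 0.483 × 2.8580 = 45.7784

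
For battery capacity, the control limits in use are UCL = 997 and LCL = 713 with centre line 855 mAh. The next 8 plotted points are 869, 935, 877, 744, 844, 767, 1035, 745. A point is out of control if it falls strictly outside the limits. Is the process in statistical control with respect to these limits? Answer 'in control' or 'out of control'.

out of control

Compare each point to [713, 997]: sample 7 = 1035 > UCL.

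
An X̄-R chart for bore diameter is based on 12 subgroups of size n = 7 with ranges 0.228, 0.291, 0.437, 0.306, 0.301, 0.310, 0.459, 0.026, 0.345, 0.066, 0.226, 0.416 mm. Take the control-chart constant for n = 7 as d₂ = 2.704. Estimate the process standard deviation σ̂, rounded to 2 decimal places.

0.11

R̄ = (0.228 + 0.291 + 0.437 + 0.306 + 0.301 + 0.310 + 0.459 + 0.026 + 0.345 + 0.066 + 0.226 + 0.416) / 12 = 0.2843
σ̂ = R̄ / d₂ = 0.2843 / 2.704 = 0.1051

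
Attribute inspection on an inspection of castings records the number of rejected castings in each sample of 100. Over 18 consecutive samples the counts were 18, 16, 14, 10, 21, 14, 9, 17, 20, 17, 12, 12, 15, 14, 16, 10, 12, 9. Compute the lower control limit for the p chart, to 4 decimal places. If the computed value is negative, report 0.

p̄ = Σdᵢ / (k·n) = 256 / (18 × 100) = 0.14222
LCL = p̄ − 3·√(p̄(1−p̄)/n) = 0.14222 − 3 × 0.03493 = 0.03744

0.0374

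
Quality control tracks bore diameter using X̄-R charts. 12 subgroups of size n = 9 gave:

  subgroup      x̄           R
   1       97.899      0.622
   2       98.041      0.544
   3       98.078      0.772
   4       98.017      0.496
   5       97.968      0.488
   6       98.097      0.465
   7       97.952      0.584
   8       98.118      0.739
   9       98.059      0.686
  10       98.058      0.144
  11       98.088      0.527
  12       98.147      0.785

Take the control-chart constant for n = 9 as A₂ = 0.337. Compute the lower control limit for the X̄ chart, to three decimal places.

X̄̄ = (97.899 + 98.041 + 98.078 + 98.017 + 97.968 + 98.097 + 97.952 + 98.118 + 98.059 + 98.058 + 98.088 + 98.147) / 12 = 1176.5220 / 12 = 98.0435
R̄ = (0.622 + 0.544 + 0.772 + 0.496 + 0.488 + 0.465 + 0.584 + 0.739 + 0.686 + 0.144 + 0.527 + 0.785) / 12 = 6.8520 / 12 = 0.5710
LCL = X̄̄ − A₂·R̄ = 98.0435 − 0.337 × 0.5710 = 97.8511

97.851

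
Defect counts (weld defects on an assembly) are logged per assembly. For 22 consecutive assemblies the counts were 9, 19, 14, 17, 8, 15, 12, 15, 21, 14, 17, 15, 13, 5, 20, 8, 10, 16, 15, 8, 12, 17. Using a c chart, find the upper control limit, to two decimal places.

24.71

c̄ = (9 + 19 + 14 + 17 + 8 + 15 + 12 + 15 + 21 + 14 + 17 + 15 + 13 + 5 + 20 + 8 + 10 + 16 + 15 + 8 + 12 + 17) / 22 = 300 / 22 = 13.6364
UCL = c̄ + 3√c̄ = 13.6364 + 3 × √13.6364 = 13.6364 + 3 × 3.6927 = 24.7146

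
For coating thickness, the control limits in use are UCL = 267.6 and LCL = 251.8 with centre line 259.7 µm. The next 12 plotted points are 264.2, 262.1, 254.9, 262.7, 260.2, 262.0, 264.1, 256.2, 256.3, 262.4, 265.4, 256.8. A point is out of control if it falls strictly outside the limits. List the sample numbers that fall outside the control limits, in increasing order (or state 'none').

All 12 points lie within [251.8, 267.6].

none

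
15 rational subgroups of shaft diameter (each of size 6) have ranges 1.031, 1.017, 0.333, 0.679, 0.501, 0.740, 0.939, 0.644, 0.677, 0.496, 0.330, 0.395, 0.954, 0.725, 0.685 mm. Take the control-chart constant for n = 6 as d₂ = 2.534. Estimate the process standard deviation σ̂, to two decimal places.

R̄ = (1.031 + 1.017 + 0.333 + 0.679 + 0.501 + 0.740 + 0.939 + 0.644 + 0.677 + 0.496 + 0.330 + 0.395 + 0.954 + 0.725 + 0.685) / 15 = 0.6764
σ̂ = R̄ / d₂ = 0.6764 / 2.534 = 0.2669

0.27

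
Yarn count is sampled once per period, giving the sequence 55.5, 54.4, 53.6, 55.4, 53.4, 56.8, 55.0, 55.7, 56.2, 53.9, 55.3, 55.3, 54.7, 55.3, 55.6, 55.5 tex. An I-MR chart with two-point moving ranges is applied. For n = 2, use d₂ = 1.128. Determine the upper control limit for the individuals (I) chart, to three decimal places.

58.185

X̄ = (55.5 + 54.4 + 53.6 + 55.4 + 53.4 + 56.8 + 55.0 + 55.7 + 56.2 + 53.9 + 55.3 + 55.3 + 54.7 + 55.3 + 55.6 + 55.5) / 16 = 55.1000
Moving ranges: 1.1, 0.8, 1.8, 2.0, 3.4, 1.8, 0.7, 0.5, 2.3, 1.4, 0.0, 0.6, 0.6, 0.3, 0.1; M̄R̄ = 17.4000 / 15 = 1.1600
UCL = X̄ + 3·M̄R̄/d₂ = 55.1000 + 3 × 1.1600 / 1.128 = 58.1851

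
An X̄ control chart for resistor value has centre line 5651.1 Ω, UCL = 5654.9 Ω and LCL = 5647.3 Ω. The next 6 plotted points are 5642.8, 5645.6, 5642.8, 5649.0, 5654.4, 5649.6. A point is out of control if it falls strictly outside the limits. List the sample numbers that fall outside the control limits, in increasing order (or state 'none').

1, 2, 3

Compare each point to [5647.3, 5654.9]: sample 1 = 5642.8 < LCL; sample 2 = 5645.6 < LCL; sample 3 = 5642.8 < LCL.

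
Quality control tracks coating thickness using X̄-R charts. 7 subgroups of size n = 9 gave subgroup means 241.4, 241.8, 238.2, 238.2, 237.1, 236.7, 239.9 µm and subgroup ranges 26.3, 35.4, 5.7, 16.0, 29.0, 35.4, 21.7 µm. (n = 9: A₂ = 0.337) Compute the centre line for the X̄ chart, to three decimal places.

X̄̄ = (241.4 + 241.8 + 238.2 + 238.2 + 237.1 + 236.7 + 239.9) / 7 = 1673.3000 / 7 = 239.0429
CL = X̄̄ = 239.0429

239.043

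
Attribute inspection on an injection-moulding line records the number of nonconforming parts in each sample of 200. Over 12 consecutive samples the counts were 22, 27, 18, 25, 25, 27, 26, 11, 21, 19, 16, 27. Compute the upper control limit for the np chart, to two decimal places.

p̄ = Σdᵢ / (k·n) = 264 / (12 × 200) = 0.11000
UCL = np̄ + 3·√(np̄(1−p̄)) = 22.0000 + 3 × √(22.0000×0.89000) = 22.0000 + 3 × 4.4249 = 35.2748

35.27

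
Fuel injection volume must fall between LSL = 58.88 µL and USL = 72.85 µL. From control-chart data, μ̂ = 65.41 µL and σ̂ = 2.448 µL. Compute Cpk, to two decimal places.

0.89

Cpu = (USL − μ̂) / (3σ̂) = (72.85 − 65.41) / (3 × 2.448) = 1.0131; Cpl = (μ̂ − LSL) / (3σ̂) = (65.41 − 58.88) / (3 × 2.448) = 0.8892; Cpk = min(Cpu, Cpl) = 0.8892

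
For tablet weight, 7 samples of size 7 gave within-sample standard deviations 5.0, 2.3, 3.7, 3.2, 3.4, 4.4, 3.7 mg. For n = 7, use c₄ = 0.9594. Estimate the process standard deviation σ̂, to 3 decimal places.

3.827

s̄ = (5.0 + 2.3 + 3.7 + 3.2 + 3.4 + 4.4 + 3.7) / 7 = 3.6714
σ̂ = s̄ / c₄ = 3.6714 / 0.9594 = 3.8268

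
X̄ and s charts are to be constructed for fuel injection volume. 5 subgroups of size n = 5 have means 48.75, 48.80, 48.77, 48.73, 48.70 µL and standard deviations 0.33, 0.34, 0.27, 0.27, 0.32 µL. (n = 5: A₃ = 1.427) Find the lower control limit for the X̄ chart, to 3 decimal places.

X̄̄ = (48.75 + 48.80 + 48.77 + 48.73 + 48.70) / 5 = 48.7500
s̄ = (0.33 + 0.34 + 0.27 + 0.27 + 0.32) / 5 = 0.3060
LCL = X̄̄ − A₃·s̄ = 48.7500 − 1.427 × 0.3060 = 48.3133

48.313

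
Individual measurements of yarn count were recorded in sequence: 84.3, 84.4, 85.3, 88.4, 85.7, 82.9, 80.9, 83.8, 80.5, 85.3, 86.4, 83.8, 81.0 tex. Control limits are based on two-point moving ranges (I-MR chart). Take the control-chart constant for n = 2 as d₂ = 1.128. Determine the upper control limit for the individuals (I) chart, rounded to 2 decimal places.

X̄ = (84.3 + 84.4 + 85.3 + 88.4 + 85.7 + 82.9 + 80.9 + 83.8 + 80.5 + 85.3 + 86.4 + 83.8 + 81.0) / 13 = 84.0538
Moving ranges: 0.1, 0.9, 3.1, 2.7, 2.8, 2.0, 2.9, 3.3, 4.8, 1.1, 2.6, 2.8; M̄R̄ = 29.1000 / 12 = 2.4250
UCL = X̄ + 3·M̄R̄/d₂ = 84.0538 + 3 × 2.4250 / 1.128 = 90.5033

90.50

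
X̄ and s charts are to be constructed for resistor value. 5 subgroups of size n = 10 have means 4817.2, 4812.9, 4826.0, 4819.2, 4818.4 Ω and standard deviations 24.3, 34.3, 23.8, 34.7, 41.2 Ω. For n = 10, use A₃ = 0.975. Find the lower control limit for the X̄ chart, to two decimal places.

4787.87

X̄̄ = (4817.2 + 4812.9 + 4826.0 + 4819.2 + 4818.4) / 5 = 4818.7400
s̄ = (24.3 + 34.3 + 23.8 + 34.7 + 41.2) / 5 = 31.6600
LCL = X̄̄ − A₃·s̄ = 4818.7400 − 0.975 × 31.6600 = 4787.8715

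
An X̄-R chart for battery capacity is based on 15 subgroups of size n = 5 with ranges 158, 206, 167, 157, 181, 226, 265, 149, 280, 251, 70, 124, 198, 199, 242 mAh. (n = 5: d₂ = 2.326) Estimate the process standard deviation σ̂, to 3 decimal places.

R̄ = (158 + 206 + 167 + 157 + 181 + 226 + 265 + 149 + 280 + 251 + 70 + 124 + 198 + 199 + 242) / 15 = 191.5333
σ̂ = R̄ / d₂ = 191.5333 / 2.326 = 82.3445

82.345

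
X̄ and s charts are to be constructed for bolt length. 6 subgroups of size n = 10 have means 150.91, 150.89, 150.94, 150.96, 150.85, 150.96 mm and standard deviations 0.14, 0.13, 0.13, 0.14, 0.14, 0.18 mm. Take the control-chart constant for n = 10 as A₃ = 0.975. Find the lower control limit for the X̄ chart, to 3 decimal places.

X̄̄ = (150.91 + 150.89 + 150.94 + 150.96 + 150.85 + 150.96) / 6 = 150.9183
s̄ = (0.14 + 0.13 + 0.13 + 0.14 + 0.14 + 0.18) / 6 = 0.1433
LCL = X̄̄ − A₃·s̄ = 150.9183 − 0.975 × 0.1433 = 150.7786

150.779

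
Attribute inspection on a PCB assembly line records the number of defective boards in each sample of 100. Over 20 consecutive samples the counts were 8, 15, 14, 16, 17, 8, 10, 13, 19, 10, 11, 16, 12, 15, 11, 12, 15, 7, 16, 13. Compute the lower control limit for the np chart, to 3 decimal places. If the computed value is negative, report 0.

p̄ = Σdᵢ / (k·n) = 258 / (20 × 100) = 0.12900
LCL = np̄ − 3·√(np̄(1−p̄)) = 12.9000 − 3 × 3.3520 = 2.8440

2.844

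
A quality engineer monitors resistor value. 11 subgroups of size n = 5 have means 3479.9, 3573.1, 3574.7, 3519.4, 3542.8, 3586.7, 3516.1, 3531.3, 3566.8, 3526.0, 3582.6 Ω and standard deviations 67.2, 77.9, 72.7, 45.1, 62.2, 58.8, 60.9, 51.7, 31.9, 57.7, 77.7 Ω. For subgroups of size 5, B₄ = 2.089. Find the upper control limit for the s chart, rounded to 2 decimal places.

s̄ = (67.2 + 77.9 + 72.7 + 45.1 + 62.2 + 58.8 + 60.9 + 51.7 + 31.9 + 57.7 + 77.7) / 11 = 60.3455
UCL_s = B₄·s̄ = 2.089 × 60.3455 = 126.0617

126.06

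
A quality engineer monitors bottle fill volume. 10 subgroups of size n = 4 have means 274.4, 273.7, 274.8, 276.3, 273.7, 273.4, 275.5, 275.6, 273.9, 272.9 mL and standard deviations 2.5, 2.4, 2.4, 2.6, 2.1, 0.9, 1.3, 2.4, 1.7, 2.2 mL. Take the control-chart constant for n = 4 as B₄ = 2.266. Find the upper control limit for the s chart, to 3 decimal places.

s̄ = (2.5 + 2.4 + 2.4 + 2.6 + 2.1 + 0.9 + 1.3 + 2.4 + 1.7 + 2.2) / 10 = 2.0500
UCL_s = B₄·s̄ = 2.266 × 2.0500 = 4.6453

4.645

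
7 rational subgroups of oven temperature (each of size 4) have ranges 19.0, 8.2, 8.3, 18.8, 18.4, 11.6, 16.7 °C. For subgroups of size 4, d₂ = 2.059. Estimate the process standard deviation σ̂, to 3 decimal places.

7.008

R̄ = (19.0 + 8.2 + 8.3 + 18.8 + 18.4 + 11.6 + 16.7) / 7 = 14.4286
σ̂ = R̄ / d₂ = 14.4286 / 2.059 = 7.0076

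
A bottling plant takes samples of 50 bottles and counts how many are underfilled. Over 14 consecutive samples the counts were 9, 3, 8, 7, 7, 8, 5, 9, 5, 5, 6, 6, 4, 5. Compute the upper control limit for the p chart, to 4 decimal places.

0.2643

p̄ = Σdᵢ / (k·n) = 87 / (14 × 50) = 0.12429
UCL = p̄ + 3·√(p̄(1−p̄)/n) = 0.12429 + 3 × √(0.12429×0.87571/50) = 0.12429 + 3 × 0.04666 = 0.26425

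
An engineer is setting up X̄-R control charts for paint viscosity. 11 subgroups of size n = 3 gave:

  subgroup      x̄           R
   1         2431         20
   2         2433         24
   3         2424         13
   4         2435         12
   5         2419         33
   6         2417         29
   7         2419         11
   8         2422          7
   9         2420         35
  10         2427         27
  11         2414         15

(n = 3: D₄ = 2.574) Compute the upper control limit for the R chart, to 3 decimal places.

R̄ = (20 + 24 + 13 + 12 + 33 + 29 + 11 + 7 + 35 + 27 + 15) / 11 = 226.0000 / 11 = 20.5455
UCL_R = D₄·R̄ = 2.574 × 20.5455 = 52.8840

52.884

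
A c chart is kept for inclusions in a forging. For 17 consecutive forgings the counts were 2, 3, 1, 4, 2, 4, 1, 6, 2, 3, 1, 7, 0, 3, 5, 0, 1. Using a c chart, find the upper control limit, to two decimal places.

7.53

c̄ = (2 + 3 + 1 + 4 + 2 + 4 + 1 + 6 + 2 + 3 + 1 + 7 + 0 + 3 + 5 + 0 + 1) / 17 = 45 / 17 = 2.6471
UCL = c̄ + 3√c̄ = 2.6471 + 3 × √2.6471 = 2.6471 + 3 × 1.6270 = 7.5280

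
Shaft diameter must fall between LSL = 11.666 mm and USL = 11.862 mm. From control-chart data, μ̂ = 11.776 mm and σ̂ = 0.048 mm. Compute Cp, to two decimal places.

0.68

Cp = (USL − LSL) / (6σ̂) = (11.862 − 11.666) / (6 × 0.048) = 0.1960 / 0.2880 = 0.6806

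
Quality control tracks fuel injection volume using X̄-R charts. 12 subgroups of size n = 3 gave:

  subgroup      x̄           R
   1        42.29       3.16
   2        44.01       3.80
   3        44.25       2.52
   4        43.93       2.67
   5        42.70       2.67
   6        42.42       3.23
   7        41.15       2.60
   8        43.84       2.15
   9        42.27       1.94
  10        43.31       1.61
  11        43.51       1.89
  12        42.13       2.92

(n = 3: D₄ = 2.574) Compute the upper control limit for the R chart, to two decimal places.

6.68

R̄ = (3.16 + 3.80 + 2.52 + 2.67 + 2.67 + 3.23 + 2.60 + 2.15 + 1.94 + 1.61 + 1.89 + 2.92) / 12 = 31.1600 / 12 = 2.5967
UCL_R = D₄·R̄ = 2.574 × 2.5967 = 6.6838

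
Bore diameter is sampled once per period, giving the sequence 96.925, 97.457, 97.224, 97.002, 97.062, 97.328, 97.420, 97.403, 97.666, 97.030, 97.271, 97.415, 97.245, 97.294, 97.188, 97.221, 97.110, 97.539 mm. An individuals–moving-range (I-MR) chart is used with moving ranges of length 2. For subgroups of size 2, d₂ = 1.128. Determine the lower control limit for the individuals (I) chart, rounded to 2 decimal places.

X̄ = (96.925 + 97.457 + 97.224 + 97.002 + 97.062 + 97.328 + 97.420 + 97.403 + 97.666 + 97.030 + 97.271 + 97.415 + 97.245 + 97.294 + 97.188 + 97.221 + 97.110 + 97.539) / 18 = 97.2667
Moving ranges: 0.532, 0.233, 0.222, 0.060, 0.266, 0.092, 0.017, 0.263, 0.636, 0.241, 0.144, 0.170, 0.049, 0.106, 0.033, 0.111, 0.429; M̄R̄ = 3.6040 / 17 = 0.2120
LCL = X̄ − 3·M̄R̄/d₂ = 97.2667 − 3 × 0.2120 / 1.128 = 96.7028

96.70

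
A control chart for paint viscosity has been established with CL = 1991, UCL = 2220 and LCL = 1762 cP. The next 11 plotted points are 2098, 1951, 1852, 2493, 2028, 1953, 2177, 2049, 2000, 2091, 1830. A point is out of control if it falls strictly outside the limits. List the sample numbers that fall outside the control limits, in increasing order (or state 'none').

Compare each point to [1762, 2220]: sample 4 = 2493 > UCL.

4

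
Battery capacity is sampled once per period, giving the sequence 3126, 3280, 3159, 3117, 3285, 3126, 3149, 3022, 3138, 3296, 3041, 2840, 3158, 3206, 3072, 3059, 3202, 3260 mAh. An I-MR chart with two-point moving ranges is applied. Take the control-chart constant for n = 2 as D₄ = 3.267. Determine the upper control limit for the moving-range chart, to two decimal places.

Moving ranges: 154, 121, 42, 168, 159, 23, 127, 116, 158, 255, 201, 318, 48, 134, 13, 143, 58; M̄R̄ = 2238.0000 / 17 = 131.6471
UCL_MR = D₄·M̄R̄ = 3.267 × 131.6471 = 430.0909

430.09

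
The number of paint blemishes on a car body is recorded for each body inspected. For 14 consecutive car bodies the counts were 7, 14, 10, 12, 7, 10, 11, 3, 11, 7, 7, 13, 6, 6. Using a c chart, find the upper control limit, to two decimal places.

c̄ = (7 + 14 + 10 + 12 + 7 + 10 + 11 + 3 + 11 + 7 + 7 + 13 + 6 + 6) / 14 = 124 / 14 = 8.8571
UCL = c̄ + 3√c̄ = 8.8571 + 3 × √8.8571 = 8.8571 + 3 × 2.9761 = 17.7854

17.79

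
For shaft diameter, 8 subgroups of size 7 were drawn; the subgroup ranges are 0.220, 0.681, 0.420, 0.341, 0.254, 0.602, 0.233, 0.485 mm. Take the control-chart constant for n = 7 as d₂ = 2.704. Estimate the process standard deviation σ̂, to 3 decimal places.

R̄ = (0.220 + 0.681 + 0.420 + 0.341 + 0.254 + 0.602 + 0.233 + 0.485) / 8 = 0.4045
σ̂ = R̄ / d₂ = 0.4045 / 2.704 = 0.1496

0.150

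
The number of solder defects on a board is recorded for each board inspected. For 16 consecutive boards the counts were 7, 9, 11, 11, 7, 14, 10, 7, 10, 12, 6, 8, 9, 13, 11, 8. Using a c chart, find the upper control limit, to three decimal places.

c̄ = (7 + 9 + 11 + 11 + 7 + 14 + 10 + 7 + 10 + 12 + 6 + 8 + 9 + 13 + 11 + 8) / 16 = 153 / 16 = 9.5625
UCL = c̄ + 3√c̄ = 9.5625 + 3 × √9.5625 = 9.5625 + 3 × 3.0923 = 18.8395

18.839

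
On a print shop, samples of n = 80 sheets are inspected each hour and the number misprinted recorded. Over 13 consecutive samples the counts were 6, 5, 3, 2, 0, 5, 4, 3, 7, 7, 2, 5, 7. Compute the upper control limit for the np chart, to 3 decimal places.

p̄ = Σdᵢ / (k·n) = 56 / (13 × 80) = 0.05385
UCL = np̄ + 3·√(np̄(1−p̄)) = 4.3077 + 3 × √(4.3077×0.94615) = 4.3077 + 3 × 2.0188 = 10.3642

10.364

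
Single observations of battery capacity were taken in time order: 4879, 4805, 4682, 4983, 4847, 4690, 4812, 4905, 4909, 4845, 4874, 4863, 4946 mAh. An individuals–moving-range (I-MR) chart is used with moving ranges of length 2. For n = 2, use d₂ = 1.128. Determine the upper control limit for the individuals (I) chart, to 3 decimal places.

5114.523

X̄ = (4879 + 4805 + 4682 + 4983 + 4847 + 4690 + 4812 + 4905 + 4909 + 4845 + 4874 + 4863 + 4946) / 13 = 4849.2308
Moving ranges: 74, 123, 301, 136, 157, 122, 93, 4, 64, 29, 11, 83; M̄R̄ = 1197.0000 / 12 = 99.7500
UCL = X̄ + 3·M̄R̄/d₂ = 4849.2308 + 3 × 99.7500 / 1.128 = 5114.5233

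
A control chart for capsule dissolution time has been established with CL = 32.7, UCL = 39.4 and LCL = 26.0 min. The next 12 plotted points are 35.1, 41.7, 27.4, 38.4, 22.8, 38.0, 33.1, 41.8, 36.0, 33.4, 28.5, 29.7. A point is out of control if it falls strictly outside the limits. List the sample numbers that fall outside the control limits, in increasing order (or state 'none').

2, 5, 8

Compare each point to [26.0, 39.4]: sample 2 = 41.7 > UCL; sample 5 = 22.8 < LCL; sample 8 = 41.8 > UCL.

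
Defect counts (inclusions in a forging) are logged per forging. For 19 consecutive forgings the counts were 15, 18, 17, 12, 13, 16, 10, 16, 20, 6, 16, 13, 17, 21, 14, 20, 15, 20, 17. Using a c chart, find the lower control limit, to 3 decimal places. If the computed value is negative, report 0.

c̄ = (15 + 18 + 17 + 12 + 13 + 16 + 10 + 16 + 20 + 6 + 16 + 13 + 17 + 21 + 14 + 20 + 15 + 20 + 17) / 19 = 296 / 19 = 15.5789
LCL = c̄ − 3√c̄ = 15.5789 − 3 × 3.9470 = 3.7379

3.738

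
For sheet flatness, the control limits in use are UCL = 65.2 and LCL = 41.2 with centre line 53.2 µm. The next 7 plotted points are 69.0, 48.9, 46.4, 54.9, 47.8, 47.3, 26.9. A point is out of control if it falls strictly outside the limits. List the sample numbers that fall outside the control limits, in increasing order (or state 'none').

1, 7

Compare each point to [41.2, 65.2]: sample 1 = 69.0 > UCL; sample 7 = 26.9 < LCL.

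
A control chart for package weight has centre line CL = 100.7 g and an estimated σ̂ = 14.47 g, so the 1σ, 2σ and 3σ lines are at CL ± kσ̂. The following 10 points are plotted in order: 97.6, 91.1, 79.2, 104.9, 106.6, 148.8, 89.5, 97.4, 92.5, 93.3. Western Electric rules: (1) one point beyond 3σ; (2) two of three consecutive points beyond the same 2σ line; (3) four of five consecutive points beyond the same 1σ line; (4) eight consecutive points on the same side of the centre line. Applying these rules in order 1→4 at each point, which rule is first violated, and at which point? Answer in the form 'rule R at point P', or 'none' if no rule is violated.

rule 1 at point 6

Zone of each point (C = within 1σ̂, B = 1σ̂–2σ̂, A = 2σ̂–3σ̂, * = beyond 3σ̂; sign = side of CL): 1:-C, 2:-C, 3:-B, 4:+C, 5:+C, 6:+*, 7:-C, 8:-C, 9:-C, 10:-C
Rule 1 (one point beyond the 3σ limits) is satisfied at point 6.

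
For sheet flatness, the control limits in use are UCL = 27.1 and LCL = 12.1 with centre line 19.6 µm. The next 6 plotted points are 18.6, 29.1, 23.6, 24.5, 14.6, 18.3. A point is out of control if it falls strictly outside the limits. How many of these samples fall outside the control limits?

1

Compare each point to [12.1, 27.1]: sample 2 = 29.1 > UCL.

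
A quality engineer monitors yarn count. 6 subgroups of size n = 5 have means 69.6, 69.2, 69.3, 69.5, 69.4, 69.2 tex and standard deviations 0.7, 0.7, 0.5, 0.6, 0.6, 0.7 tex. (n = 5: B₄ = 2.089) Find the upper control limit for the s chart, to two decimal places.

1.32

s̄ = (0.7 + 0.7 + 0.5 + 0.6 + 0.6 + 0.7) / 6 = 0.6333
UCL_s = B₄·s̄ = 2.089 × 0.6333 = 1.3230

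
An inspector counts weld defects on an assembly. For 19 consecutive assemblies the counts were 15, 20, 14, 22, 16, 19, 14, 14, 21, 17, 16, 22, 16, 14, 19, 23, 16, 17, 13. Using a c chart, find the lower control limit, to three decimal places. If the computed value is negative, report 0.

4.798

c̄ = (15 + 20 + 14 + 22 + 16 + 19 + 14 + 14 + 21 + 17 + 16 + 22 + 16 + 14 + 19 + 23 + 16 + 17 + 13) / 19 = 328 / 19 = 17.2632
LCL = c̄ − 3√c̄ = 17.2632 − 3 × 4.1549 = 4.7985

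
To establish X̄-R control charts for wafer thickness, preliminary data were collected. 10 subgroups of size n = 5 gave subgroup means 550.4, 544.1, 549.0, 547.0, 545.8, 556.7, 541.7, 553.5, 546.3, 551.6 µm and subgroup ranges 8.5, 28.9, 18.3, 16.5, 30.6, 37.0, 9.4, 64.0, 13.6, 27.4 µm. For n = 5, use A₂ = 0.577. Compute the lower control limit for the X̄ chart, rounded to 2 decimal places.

533.94

X̄̄ = (550.4 + 544.1 + 549.0 + 547.0 + 545.8 + 556.7 + 541.7 + 553.5 + 546.3 + 551.6) / 10 = 5486.1000 / 10 = 548.6100
R̄ = (8.5 + 28.9 + 18.3 + 16.5 + 30.6 + 37.0 + 9.4 + 64.0 + 13.6 + 27.4) / 10 = 254.2000 / 10 = 25.4200
LCL = X̄̄ − A₂·R̄ = 548.6100 − 0.577 × 25.4200 = 533.9427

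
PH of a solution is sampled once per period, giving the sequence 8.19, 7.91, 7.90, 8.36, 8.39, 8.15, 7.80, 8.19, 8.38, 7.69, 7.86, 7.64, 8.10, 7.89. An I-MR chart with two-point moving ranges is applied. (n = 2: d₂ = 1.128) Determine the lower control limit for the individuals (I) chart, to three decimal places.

X̄ = (8.19 + 7.91 + 7.90 + 8.36 + 8.39 + 8.15 + 7.80 + 8.19 + 8.38 + 7.69 + 7.86 + 7.64 + 8.10 + 7.89) / 14 = 8.0321
Moving ranges: 0.28, 0.01, 0.46, 0.03, 0.24, 0.35, 0.39, 0.19, 0.69, 0.17, 0.22, 0.46, 0.21; M̄R̄ = 3.7000 / 13 = 0.2846
LCL = X̄ − 3·M̄R̄/d₂ = 8.0321 − 3 × 0.2846 / 1.128 = 7.2752

7.275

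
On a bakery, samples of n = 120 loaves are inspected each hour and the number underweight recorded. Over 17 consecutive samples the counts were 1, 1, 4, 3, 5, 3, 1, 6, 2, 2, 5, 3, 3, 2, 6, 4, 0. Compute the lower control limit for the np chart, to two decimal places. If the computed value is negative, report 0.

0.00

p̄ = Σdᵢ / (k·n) = 51 / (17 × 120) = 0.02500
LCL = np̄ − 3·√(np̄(1−p̄)) = 3.0000 − 3 × 1.7103 = -2.1308 → 0 (negative, so LCL = 0)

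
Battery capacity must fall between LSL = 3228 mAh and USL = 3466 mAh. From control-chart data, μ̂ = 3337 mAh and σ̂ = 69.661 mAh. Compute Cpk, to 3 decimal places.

0.522

Cpu = (USL − μ̂) / (3σ̂) = (3466 − 3337) / (3 × 69.661) = 0.6173; Cpl = (μ̂ − LSL) / (3σ̂) = (3337 − 3228) / (3 × 69.661) = 0.5216; Cpk = min(Cpu, Cpl) = 0.5216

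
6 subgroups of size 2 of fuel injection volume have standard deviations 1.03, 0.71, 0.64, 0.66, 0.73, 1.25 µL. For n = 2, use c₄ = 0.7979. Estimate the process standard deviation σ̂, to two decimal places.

1.05

s̄ = (1.03 + 0.71 + 0.64 + 0.66 + 0.73 + 1.25) / 6 = 0.8367
σ̂ = s̄ / c₄ = 0.8367 / 0.7979 = 1.0486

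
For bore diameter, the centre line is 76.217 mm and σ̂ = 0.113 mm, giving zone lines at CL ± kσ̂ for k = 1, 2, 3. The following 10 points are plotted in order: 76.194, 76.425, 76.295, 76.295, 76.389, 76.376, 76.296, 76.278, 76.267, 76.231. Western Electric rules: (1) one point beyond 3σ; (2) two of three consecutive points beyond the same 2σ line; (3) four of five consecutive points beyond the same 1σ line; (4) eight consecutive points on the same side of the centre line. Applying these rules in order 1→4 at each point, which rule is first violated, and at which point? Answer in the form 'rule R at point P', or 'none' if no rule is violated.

rule 4 at point 9

Zone of each point (C = within 1σ̂, B = 1σ̂–2σ̂, A = 2σ̂–3σ̂, * = beyond 3σ̂; sign = side of CL): 1:-C, 2:+B, 3:+C, 4:+C, 5:+B, 6:+B, 7:+C, 8:+C, 9:+C, 10:+C
Rule 4 (eight consecutive points on the same side of the centre line) is satisfied at point 9.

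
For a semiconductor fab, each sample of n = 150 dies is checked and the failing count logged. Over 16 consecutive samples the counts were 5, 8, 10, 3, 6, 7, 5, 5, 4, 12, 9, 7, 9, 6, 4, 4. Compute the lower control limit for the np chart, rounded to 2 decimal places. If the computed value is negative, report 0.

0.00

p̄ = Σdᵢ / (k·n) = 104 / (16 × 150) = 0.04333
LCL = np̄ − 3·√(np̄(1−p̄)) = 6.5000 − 3 × 2.4937 = -0.9810 → 0 (negative, so LCL = 0)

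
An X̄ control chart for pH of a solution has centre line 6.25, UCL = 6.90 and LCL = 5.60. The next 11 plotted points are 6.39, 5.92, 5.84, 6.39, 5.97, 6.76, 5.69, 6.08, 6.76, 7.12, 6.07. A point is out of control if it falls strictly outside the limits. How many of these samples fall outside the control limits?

Compare each point to [5.60, 6.90]: sample 10 = 7.12 > UCL.

1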